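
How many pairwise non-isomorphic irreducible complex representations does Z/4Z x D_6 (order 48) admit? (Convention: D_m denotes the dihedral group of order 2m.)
24

Working: The number of irreducible complex representations of a finite group equals its number of conjugacy classes. For a direct product, #classes(G x H) = #classes(G) * #classes(H). Z/4Z has 4 classes (abelian), D_6 has 6 classes, so 4 * 6 = 24, so Z/4Z x D_6 (order 48) has exactly 24 irreducible complex representations.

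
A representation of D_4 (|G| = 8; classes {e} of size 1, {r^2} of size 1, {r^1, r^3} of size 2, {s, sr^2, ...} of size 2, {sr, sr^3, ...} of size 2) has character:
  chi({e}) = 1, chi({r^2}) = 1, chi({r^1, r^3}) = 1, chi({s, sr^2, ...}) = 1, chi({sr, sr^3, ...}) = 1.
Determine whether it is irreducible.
Irreducible: <chi, chi> = 1.

Details: <chi, chi> = (1/|G|) sum_C |C| * |chi(C)|^2 = (1/8)[1*|1|^2 + 1*|1|^2 + 2*|1|^2 + 2*|1|^2 + 2*|1|^2]
  = (1/8)[(1) + (1) + (2) + (2) + (2)] = 8/8 = 1.
A character is irreducible iff <chi, chi> = 1, so this representation is irreducible.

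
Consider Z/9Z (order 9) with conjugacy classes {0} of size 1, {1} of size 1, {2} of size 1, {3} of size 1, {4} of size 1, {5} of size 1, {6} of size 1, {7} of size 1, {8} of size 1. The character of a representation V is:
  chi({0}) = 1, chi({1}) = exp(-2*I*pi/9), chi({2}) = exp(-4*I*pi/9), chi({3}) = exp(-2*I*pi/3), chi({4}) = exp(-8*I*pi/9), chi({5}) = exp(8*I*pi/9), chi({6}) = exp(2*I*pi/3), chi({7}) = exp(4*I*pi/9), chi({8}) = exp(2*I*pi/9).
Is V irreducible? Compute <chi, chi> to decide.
Irreducible: <chi, chi> = 1.

Reasoning: <chi, chi> = (1/|G|) sum_C |C| * |chi(C)|^2 = (1/9)[1*|1|^2 + 1*|exp(-2*I*pi/9)|^2 + 1*|exp(-4*I*pi/9)|^2 + 1*|exp(-2*I*pi/3)|^2 + 1*|exp(-8*I*pi/9)|^2 + 1*|exp(8*I*pi/9)|^2 + 1*|exp(2*I*pi/3)|^2 + 1*|exp(4*I*pi/9)|^2 + 1*|exp(2*I*pi/9)|^2]
  = (1/9)[(1) + (1) + (1) + (1) + (1) + (1) + (1) + (1) + (1)] = 9/9 = 1.
(Exp terms are combined using exp(i*s)*conj(exp(i*t)) = exp(i*(s-t)), and sums of them are collapsed using the identity that for every m > 1 the m distinct m-th roots of unity sum to 0, e.g. 1 + exp(2*I*pi/3) + exp(-2*I*pi/3) = 0.)
A character is irreducible iff <chi, chi> = 1, so this representation is irreducible.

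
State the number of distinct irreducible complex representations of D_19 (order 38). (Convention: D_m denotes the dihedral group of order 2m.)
11

Why: The number of irreducible complex representations of a finite group equals its number of conjugacy classes. D_19 has 11 conjugacy classes ((n+3)/2 for n odd), so D_19 (order 38) has exactly 11 irreducible complex representations.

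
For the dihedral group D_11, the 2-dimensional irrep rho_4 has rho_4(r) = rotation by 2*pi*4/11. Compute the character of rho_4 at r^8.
chi_{rho_4}(r^8) = 2*cos(2*pi*4*8/11) = 2*cos(2*pi/11)

Why: rho_4(r^8) is rotation by angle 2*pi*4*8/11, whose trace is 2*cos(2*pi*4*8/11) = 2*cos(2*pi/11).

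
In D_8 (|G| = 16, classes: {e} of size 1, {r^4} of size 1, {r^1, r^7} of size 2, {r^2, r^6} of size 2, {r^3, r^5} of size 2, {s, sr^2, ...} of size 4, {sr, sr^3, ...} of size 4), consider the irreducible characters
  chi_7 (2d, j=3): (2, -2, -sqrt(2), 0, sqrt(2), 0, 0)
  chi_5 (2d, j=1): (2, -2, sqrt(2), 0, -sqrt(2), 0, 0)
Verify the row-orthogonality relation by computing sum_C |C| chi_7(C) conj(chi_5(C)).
Sum = 0; so <chi_7, chi_5> = 0 (distinct irreducibles are orthogonal).

Reasoning: Compute term by term over conjugacy classes (|C| * chi_7(C) * conj(chi_5(C))):
  1*(2)*conj(2) + 1*(-2)*conj(-2) + 2*(-sqrt(2))*conj(sqrt(2)) + 2*(0)*conj(0) + 2*(sqrt(2))*conj(-sqrt(2)) + 4*(0)*conj(0) + 4*(0)*conj(0)
  = (4) + (4) + (-4) + (0) + (-4) + (0) + (0)
  = 0.
Dividing by |G| = 16 gives 0/16 = 0, matching the row-orthogonality relation <chi_7, chi_5> = [chi_7 = chi_5].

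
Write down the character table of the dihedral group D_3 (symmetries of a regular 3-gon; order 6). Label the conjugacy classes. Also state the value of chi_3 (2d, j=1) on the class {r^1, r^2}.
Conjugacy classes: {e} of size 1, {r^1, r^2} of size 2, {s, sr, ..., sr^2} of size 3.
Character table:
  irrep \ class              {e} (size 1)  {r^1, r^2} (size 2)  {s, sr, ..., sr^2} (size 3)
  chi_1 (triv)               1             1                    1                          
  chi_2 (sign: r->1, s->-1)  1             1                    -1                         
  chi_3 (2d, j=1)            2             -1                   0                          

Spot check: chi_3 (2d, j=1) on {r^1, r^2} = -1.

Solution. D_3 has order 2*3 = 6 with 3 conjugacy classes, hence 3 irreducibles. Sum of squared dims 1 + 1 + 4 = 6 = |G|. Linear characters come from the abelianisation; the 2-dimensional irreps have character r^k -> 2*cos(2*pi*j*k/3), reflections -> 0.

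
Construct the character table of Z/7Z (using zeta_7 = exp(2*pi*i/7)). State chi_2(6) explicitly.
Character table of Z/7Z (irreps indexed chi_0,...,chi_6 with chi_k(m) = zeta_7^(k*m), zeta_7 = exp(2*pi*i/7)):
  irrep \ class  {0} (size 1)  {1} (size 1)    {2} (size 1)    {3} (size 1)    {4} (size 1)    {5} (size 1)    {6} (size 1)  
  chi_0          1             1               1               1               1               1               1             
  chi_1          1             exp(2*I*pi/7)   exp(4*I*pi/7)   exp(6*I*pi/7)   exp(-6*I*pi/7)  exp(-4*I*pi/7)  exp(-2*I*pi/7)
  chi_2          1             exp(4*I*pi/7)   exp(-6*I*pi/7)  exp(-2*I*pi/7)  exp(2*I*pi/7)   exp(6*I*pi/7)   exp(-4*I*pi/7)
  chi_3          1             exp(6*I*pi/7)   exp(-2*I*pi/7)  exp(4*I*pi/7)   exp(-4*I*pi/7)  exp(2*I*pi/7)   exp(-6*I*pi/7)
  chi_4          1             exp(-6*I*pi/7)  exp(2*I*pi/7)   exp(-4*I*pi/7)  exp(4*I*pi/7)   exp(-2*I*pi/7)  exp(6*I*pi/7) 
  chi_5          1             exp(-4*I*pi/7)  exp(6*I*pi/7)   exp(2*I*pi/7)   exp(-2*I*pi/7)  exp(-6*I*pi/7)  exp(4*I*pi/7) 
  chi_6          1             exp(-2*I*pi/7)  exp(-4*I*pi/7)  exp(-6*I*pi/7)  exp(6*I*pi/7)   exp(4*I*pi/7)   exp(2*I*pi/7) 

Spot check: chi_2(6) = zeta_7^(2*6) = zeta_7^12 = exp(-4*I*pi/7).

Proof sketch: Z/7Z is abelian, so all 7 irreducible complex representations are 1-dimensional. They are given by chi_k(m) = zeta_7^(k*m) for k = 0,...,6. Row orthogonality: sum_m chi_k(m) conj(chi_l(m)) = 7 * [k = l].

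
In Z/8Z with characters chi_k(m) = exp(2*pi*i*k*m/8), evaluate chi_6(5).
chi_6(5) = zeta_8^30 = -I

Explanation: chi_6(5) = zeta_8^(6*5) = zeta_8^30. Since zeta_8^8 = 1, this equals zeta_8^6 = exp(2*pi*i*6/8) = -I.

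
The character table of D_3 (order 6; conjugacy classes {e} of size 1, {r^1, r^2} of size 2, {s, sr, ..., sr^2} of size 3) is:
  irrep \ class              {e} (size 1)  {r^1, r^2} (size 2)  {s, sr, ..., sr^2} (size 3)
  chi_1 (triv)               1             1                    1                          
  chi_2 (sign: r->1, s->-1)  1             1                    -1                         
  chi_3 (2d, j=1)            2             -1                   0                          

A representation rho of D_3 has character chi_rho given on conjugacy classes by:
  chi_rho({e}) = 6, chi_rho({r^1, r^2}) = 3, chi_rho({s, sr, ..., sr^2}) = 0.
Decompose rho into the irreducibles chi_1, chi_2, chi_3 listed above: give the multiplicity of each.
Multiplicities: chi_1: 2, chi_2: 2, chi_3: 1.

Working: Use <chi_rho, chi> = (1/|G|) sum_C |C| * chi_rho(C) * conj(chi(C)) with |G| = 6 for each irreducible chi in the table:
  <chi_rho, chi_1> = (1/6)[1*(6)*conj(1) + 2*(3)*conj(1) + 3*(0)*conj(1)]
      = (1/6)[(6) + (6) + (0)] = 12/6 = 2
  <chi_rho, chi_2> = (1/6)[1*(6)*conj(1) + 2*(3)*conj(1) + 3*(0)*conj(-1)]
      = (1/6)[(6) + (6) + (0)] = 12/6 = 2
  <chi_rho, chi_3> = (1/6)[1*(6)*conj(2) + 2*(3)*conj(-1) + 3*(0)*conj(0)]
      = (1/6)[(12) + (-6) + (0)] = 6/6 = 1
Dimension check: dim(rho) = sum (mult * dim) = 2*1 + 2*1 + 1*2 = 6 = chi_rho(e) = 6.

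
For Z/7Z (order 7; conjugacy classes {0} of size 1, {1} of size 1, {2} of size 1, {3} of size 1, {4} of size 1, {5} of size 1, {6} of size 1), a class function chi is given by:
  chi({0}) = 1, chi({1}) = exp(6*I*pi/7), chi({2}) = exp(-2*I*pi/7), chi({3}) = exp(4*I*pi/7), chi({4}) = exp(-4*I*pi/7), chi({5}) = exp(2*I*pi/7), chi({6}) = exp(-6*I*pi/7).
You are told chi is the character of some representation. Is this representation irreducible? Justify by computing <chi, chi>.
Irreducible: <chi, chi> = 1.

Argument: <chi, chi> = (1/|G|) sum_C |C| * |chi(C)|^2 = (1/7)[1*|1|^2 + 1*|exp(6*I*pi/7)|^2 + 1*|exp(-2*I*pi/7)|^2 + 1*|exp(4*I*pi/7)|^2 + 1*|exp(-4*I*pi/7)|^2 + 1*|exp(2*I*pi/7)|^2 + 1*|exp(-6*I*pi/7)|^2]
  = (1/7)[(1) + (1) + (1) + (1) + (1) + (1) + (1)] = 7/7 = 1.
(Exp terms are combined using exp(i*s)*conj(exp(i*t)) = exp(i*(s-t)), and sums of them are collapsed using the identity that for every m > 1 the m distinct m-th roots of unity sum to 0, e.g. 1 + exp(2*I*pi/3) + exp(-2*I*pi/3) = 0.)
A character is irreducible iff <chi, chi> = 1, so this representation is irreducible.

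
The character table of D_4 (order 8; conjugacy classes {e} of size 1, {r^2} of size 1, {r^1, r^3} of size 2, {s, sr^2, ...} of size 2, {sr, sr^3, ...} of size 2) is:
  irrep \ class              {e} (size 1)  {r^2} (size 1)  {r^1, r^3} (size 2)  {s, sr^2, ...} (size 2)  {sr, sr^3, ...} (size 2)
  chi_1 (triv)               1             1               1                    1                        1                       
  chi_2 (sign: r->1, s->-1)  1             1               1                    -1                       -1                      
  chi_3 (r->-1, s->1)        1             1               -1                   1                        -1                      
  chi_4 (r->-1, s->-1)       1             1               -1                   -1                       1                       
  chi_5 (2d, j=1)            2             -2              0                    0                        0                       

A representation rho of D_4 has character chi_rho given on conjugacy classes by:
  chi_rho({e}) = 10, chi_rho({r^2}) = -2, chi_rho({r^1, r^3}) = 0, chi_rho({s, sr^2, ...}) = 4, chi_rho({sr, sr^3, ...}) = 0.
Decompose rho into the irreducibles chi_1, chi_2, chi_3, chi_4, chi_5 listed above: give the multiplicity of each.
Multiplicities: chi_1: 2, chi_2: 0, chi_3: 2, chi_4: 0, chi_5: 3.

Derivation: Use <chi_rho, chi> = (1/|G|) sum_C |C| * chi_rho(C) * conj(chi(C)) with |G| = 8 for each irreducible chi in the table:
  <chi_rho, chi_1> = (1/8)[1*(10)*conj(1) + 1*(-2)*conj(1) + 2*(0)*conj(1) + 2*(4)*conj(1) + 2*(0)*conj(1)]
      = (1/8)[(10) + (-2) + (0) + (8) + (0)] = 16/8 = 2
  <chi_rho, chi_2> = (1/8)[1*(10)*conj(1) + 1*(-2)*conj(1) + 2*(0)*conj(1) + 2*(4)*conj(-1) + 2*(0)*conj(-1)]
      = (1/8)[(10) + (-2) + (0) + (-8) + (0)] = 0/8 = 0
  <chi_rho, chi_3> = (1/8)[1*(10)*conj(1) + 1*(-2)*conj(1) + 2*(0)*conj(-1) + 2*(4)*conj(1) + 2*(0)*conj(-1)]
      = (1/8)[(10) + (-2) + (0) + (8) + (0)] = 16/8 = 2
  <chi_rho, chi_4> = (1/8)[1*(10)*conj(1) + 1*(-2)*conj(1) + 2*(0)*conj(-1) + 2*(4)*conj(-1) + 2*(0)*conj(1)]
      = (1/8)[(10) + (-2) + (0) + (-8) + (0)] = 0/8 = 0
  <chi_rho, chi_5> = (1/8)[1*(10)*conj(2) + 1*(-2)*conj(-2) + 2*(0)*conj(0) + 2*(4)*conj(0) + 2*(0)*conj(0)]
      = (1/8)[(20) + (4) + (0) + (0) + (0)] = 24/8 = 3
Dimension check: dim(rho) = sum (mult * dim) = 2*1 + 0*1 + 2*1 + 0*1 + 3*2 = 10 = chi_rho(e) = 10.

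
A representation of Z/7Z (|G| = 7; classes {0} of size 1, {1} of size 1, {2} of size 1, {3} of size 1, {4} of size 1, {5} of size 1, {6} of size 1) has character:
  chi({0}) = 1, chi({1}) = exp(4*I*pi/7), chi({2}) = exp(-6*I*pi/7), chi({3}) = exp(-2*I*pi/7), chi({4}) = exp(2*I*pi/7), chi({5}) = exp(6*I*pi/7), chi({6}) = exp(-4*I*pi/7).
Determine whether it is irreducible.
Irreducible: <chi, chi> = 1.

Argument: <chi, chi> = (1/|G|) sum_C |C| * |chi(C)|^2 = (1/7)[1*|1|^2 + 1*|exp(4*I*pi/7)|^2 + 1*|exp(-6*I*pi/7)|^2 + 1*|exp(-2*I*pi/7)|^2 + 1*|exp(2*I*pi/7)|^2 + 1*|exp(6*I*pi/7)|^2 + 1*|exp(-4*I*pi/7)|^2]
  = (1/7)[(1) + (1) + (1) + (1) + (1) + (1) + (1)] = 7/7 = 1.
(Exp terms are combined using exp(i*s)*conj(exp(i*t)) = exp(i*(s-t)), and sums of them are collapsed using the identity that for every m > 1 the m distinct m-th roots of unity sum to 0, e.g. 1 + exp(2*I*pi/3) + exp(-2*I*pi/3) = 0.)
A character is irreducible iff <chi, chi> = 1, so this representation is irreducible.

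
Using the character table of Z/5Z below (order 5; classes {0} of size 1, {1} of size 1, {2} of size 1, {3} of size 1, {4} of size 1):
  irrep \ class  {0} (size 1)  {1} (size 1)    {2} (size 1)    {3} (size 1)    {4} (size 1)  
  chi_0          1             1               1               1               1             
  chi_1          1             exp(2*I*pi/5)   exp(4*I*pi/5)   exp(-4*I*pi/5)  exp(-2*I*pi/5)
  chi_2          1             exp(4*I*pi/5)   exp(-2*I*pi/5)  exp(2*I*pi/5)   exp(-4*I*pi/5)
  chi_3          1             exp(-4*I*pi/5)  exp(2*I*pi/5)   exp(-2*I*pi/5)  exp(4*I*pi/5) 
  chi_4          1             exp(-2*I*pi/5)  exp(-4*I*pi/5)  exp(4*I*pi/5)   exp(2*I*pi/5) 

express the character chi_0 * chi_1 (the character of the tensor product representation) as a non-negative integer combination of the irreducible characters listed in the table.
chi_0 tensor chi_1 = chi_1 (all other irreducibles have multiplicity 0).

Details: The character of a tensor product is the pointwise product (chi_0 * chi_1)(C) = chi_0(C) * chi_1(C):
  {0}: (1)*(1), {1}: (1)*(exp(2*I*pi/5)), {2}: (1)*(exp(4*I*pi/5)), {3}: (1)*(exp(-4*I*pi/5)), {4}: (1)*(exp(-2*I*pi/5))
so (chi_0 * chi_1) takes values
  {0} -> 1, {1} -> exp(2*I*pi/5), {2} -> exp(4*I*pi/5), {3} -> exp(-4*I*pi/5), {4} -> exp(-2*I*pi/5).
Now take the inner product of this character with each irreducible chi from the table, <chi_0*chi_1, chi> = (1/5) sum_C |C| (chi_0*chi_1)(C) conj(chi(C)):
  <chi_0*chi_1, chi_0> = (1/5)[1*(1)*conj(1) + 1*(exp(2*I*pi/5))*conj(1) + 1*(exp(4*I*pi/5))*conj(1) + 1*(exp(-4*I*pi/5))*conj(1) + 1*(exp(-2*I*pi/5))*conj(1)]
      = (1/5)[(1) + (exp(2*I*pi/5)) + (exp(4*I*pi/5)) + (exp(-4*I*pi/5)) + (exp(-2*I*pi/5))] = 0/5 = 0
  <chi_0*chi_1, chi_1> = (1/5)[1*(1)*conj(1) + 1*(exp(2*I*pi/5))*conj(exp(2*I*pi/5)) + 1*(exp(4*I*pi/5))*conj(exp(4*I*pi/5)) + 1*(exp(-4*I*pi/5))*conj(exp(-4*I*pi/5)) + 1*(exp(-2*I*pi/5))*conj(exp(-2*I*pi/5))]
      = (1/5)[(1) + (1) + (1) + (1) + (1)] = 5/5 = 1
  <chi_0*chi_1, chi_2> = (1/5)[1*(1)*conj(1) + 1*(exp(2*I*pi/5))*conj(exp(4*I*pi/5)) + 1*(exp(4*I*pi/5))*conj(exp(-2*I*pi/5)) + 1*(exp(-4*I*pi/5))*conj(exp(2*I*pi/5)) + 1*(exp(-2*I*pi/5))*conj(exp(-4*I*pi/5))]
      = (1/5)[(1) + (exp(-2*I*pi/5)) + (exp(-4*I*pi/5)) + (exp(4*I*pi/5)) + (exp(2*I*pi/5))] = 0/5 = 0
  <chi_0*chi_1, chi_3> = (1/5)[1*(1)*conj(1) + 1*(exp(2*I*pi/5))*conj(exp(-4*I*pi/5)) + 1*(exp(4*I*pi/5))*conj(exp(2*I*pi/5)) + 1*(exp(-4*I*pi/5))*conj(exp(-2*I*pi/5)) + 1*(exp(-2*I*pi/5))*conj(exp(4*I*pi/5))]
      = (1/5)[(1) + (exp(-4*I*pi/5)) + (exp(2*I*pi/5)) + (exp(-2*I*pi/5)) + (exp(4*I*pi/5))] = 0/5 = 0
  <chi_0*chi_1, chi_4> = (1/5)[1*(1)*conj(1) + 1*(exp(2*I*pi/5))*conj(exp(-2*I*pi/5)) + 1*(exp(4*I*pi/5))*conj(exp(-4*I*pi/5)) + 1*(exp(-4*I*pi/5))*conj(exp(4*I*pi/5)) + 1*(exp(-2*I*pi/5))*conj(exp(2*I*pi/5))]
      = (1/5)[(1) + (exp(4*I*pi/5)) + (exp(-2*I*pi/5)) + (exp(2*I*pi/5)) + (exp(-4*I*pi/5))] = 0/5 = 0
(Exp terms are combined using exp(i*s)*conj(exp(i*t)) = exp(i*(s-t)), and sums of them are collapsed using the identity that for every m > 1 the m distinct m-th roots of unity sum to 0, e.g. 1 + exp(2*I*pi/3) + exp(-2*I*pi/3) = 0.)
Hence the multiplicities are chi_1: 1. Dimension check: dim(chi_0)*dim(chi_1) = 1*1 = 1 and sum (mult * dim) = 1*1 = 1.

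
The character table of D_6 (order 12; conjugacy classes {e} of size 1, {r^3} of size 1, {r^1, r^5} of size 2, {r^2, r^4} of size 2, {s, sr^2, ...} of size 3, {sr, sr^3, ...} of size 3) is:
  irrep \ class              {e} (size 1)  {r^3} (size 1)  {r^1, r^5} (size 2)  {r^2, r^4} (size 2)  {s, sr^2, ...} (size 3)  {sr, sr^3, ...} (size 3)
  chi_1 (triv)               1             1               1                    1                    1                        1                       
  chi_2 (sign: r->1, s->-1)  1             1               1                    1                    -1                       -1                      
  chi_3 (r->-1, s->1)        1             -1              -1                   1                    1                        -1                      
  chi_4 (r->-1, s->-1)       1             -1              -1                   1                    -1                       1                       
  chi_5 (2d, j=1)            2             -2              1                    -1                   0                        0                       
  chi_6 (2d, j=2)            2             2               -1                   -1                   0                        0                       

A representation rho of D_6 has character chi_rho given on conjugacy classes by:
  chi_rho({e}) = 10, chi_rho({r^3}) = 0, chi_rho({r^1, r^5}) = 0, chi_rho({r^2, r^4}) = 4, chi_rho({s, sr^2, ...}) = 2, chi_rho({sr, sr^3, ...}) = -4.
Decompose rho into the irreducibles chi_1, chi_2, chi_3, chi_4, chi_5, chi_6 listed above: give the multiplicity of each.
Multiplicities: chi_1: 1, chi_2: 2, chi_3: 3, chi_4: 0, chi_5: 1, chi_6: 1.

Justification: Use <chi_rho, chi> = (1/|G|) sum_C |C| * chi_rho(C) * conj(chi(C)) with |G| = 12 for each irreducible chi in the table:
  <chi_rho, chi_1> = (1/12)[1*(10)*conj(1) + 1*(0)*conj(1) + 2*(0)*conj(1) + 2*(4)*conj(1) + 3*(2)*conj(1) + 3*(-4)*conj(1)]
      = (1/12)[(10) + (0) + (0) + (8) + (6) + (-12)] = 12/12 = 1
  <chi_rho, chi_2> = (1/12)[1*(10)*conj(1) + 1*(0)*conj(1) + 2*(0)*conj(1) + 2*(4)*conj(1) + 3*(2)*conj(-1) + 3*(-4)*conj(-1)]
      = (1/12)[(10) + (0) + (0) + (8) + (-6) + (12)] = 24/12 = 2
  <chi_rho, chi_3> = (1/12)[1*(10)*conj(1) + 1*(0)*conj(-1) + 2*(0)*conj(-1) + 2*(4)*conj(1) + 3*(2)*conj(1) + 3*(-4)*conj(-1)]
      = (1/12)[(10) + (0) + (0) + (8) + (6) + (12)] = 36/12 = 3
  <chi_rho, chi_4> = (1/12)[1*(10)*conj(1) + 1*(0)*conj(-1) + 2*(0)*conj(-1) + 2*(4)*conj(1) + 3*(2)*conj(-1) + 3*(-4)*conj(1)]
      = (1/12)[(10) + (0) + (0) + (8) + (-6) + (-12)] = 0/12 = 0
  <chi_rho, chi_5> = (1/12)[1*(10)*conj(2) + 1*(0)*conj(-2) + 2*(0)*conj(1) + 2*(4)*conj(-1) + 3*(2)*conj(0) + 3*(-4)*conj(0)]
      = (1/12)[(20) + (0) + (0) + (-8) + (0) + (0)] = 12/12 = 1
  <chi_rho, chi_6> = (1/12)[1*(10)*conj(2) + 1*(0)*conj(2) + 2*(0)*conj(-1) + 2*(4)*conj(-1) + 3*(2)*conj(0) + 3*(-4)*conj(0)]
      = (1/12)[(20) + (0) + (0) + (-8) + (0) + (0)] = 12/12 = 1
Dimension check: dim(rho) = sum (mult * dim) = 1*1 + 2*1 + 3*1 + 0*1 + 1*2 + 1*2 = 10 = chi_rho(e) = 10.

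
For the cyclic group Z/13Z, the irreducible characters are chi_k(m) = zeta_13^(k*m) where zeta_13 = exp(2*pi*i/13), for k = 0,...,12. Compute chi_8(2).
chi_8(2) = zeta_13^16 = exp(6*I*pi/13)

Reasoning: chi_8(2) = zeta_13^(8*2) = zeta_13^16. Since zeta_13^13 = 1, this equals zeta_13^3 = exp(2*pi*i*3/13) = exp(6*I*pi/13).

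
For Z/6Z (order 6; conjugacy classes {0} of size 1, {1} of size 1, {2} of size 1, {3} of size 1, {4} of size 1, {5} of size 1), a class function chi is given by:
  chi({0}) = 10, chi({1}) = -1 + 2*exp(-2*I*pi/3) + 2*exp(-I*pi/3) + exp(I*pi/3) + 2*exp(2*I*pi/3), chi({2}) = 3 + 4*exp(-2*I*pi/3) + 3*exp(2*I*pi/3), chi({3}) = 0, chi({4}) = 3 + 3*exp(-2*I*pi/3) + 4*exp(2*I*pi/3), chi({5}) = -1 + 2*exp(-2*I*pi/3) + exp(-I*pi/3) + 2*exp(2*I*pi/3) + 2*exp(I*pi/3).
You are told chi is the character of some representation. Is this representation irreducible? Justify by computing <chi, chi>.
Not irreducible (reducible): <chi, chi> = 18 > 1.

Why: <chi, chi> = (1/|G|) sum_C |C| * |chi(C)|^2 = (1/6)[1*|10|^2 + 1*|-1 + 2*exp(-2*I*pi/3) + 2*exp(-I*pi/3) + exp(I*pi/3) + 2*exp(2*I*pi/3)|^2 + 1*|3 + 4*exp(-2*I*pi/3) + 3*exp(2*I*pi/3)|^2 + 1*|0|^2 + 1*|3 + 3*exp(-2*I*pi/3) + 4*exp(2*I*pi/3)|^2 + 1*|-1 + 2*exp(-2*I*pi/3) + exp(-I*pi/3) + 2*exp(2*I*pi/3) + 2*exp(I*pi/3)|^2]
  = (1/6)[(100) + (3) + (1) + (0) + (1) + (3)] = 108/6 = 18.
(Exp terms are combined using exp(i*s)*conj(exp(i*t)) = exp(i*(s-t)), and sums of them are collapsed using the identity that for every m > 1 the m distinct m-th roots of unity sum to 0, e.g. 1 + exp(2*I*pi/3) + exp(-2*I*pi/3) = 0.)
A character is irreducible iff <chi, chi> = 1, so this representation is reducible.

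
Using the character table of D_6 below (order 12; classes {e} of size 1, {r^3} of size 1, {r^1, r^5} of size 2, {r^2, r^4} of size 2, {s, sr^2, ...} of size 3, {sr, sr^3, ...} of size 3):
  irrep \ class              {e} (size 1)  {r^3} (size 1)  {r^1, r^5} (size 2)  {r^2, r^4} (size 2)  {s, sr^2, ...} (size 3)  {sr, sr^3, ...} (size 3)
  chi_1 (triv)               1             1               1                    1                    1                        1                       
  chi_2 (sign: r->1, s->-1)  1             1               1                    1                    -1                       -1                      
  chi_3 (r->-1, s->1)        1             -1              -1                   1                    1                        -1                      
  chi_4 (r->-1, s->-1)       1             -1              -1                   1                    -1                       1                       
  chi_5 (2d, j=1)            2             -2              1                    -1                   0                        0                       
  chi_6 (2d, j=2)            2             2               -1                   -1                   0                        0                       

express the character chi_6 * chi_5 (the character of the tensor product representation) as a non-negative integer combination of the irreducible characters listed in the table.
chi_6 tensor chi_5 = chi_3 + chi_4 + chi_5 (all other irreducibles have multiplicity 0).

Justification: The character of a tensor product is the pointwise product (chi_6 * chi_5)(C) = chi_6(C) * chi_5(C):
  {e}: (2)*(2), {r^3}: (2)*(-2), {r^1, r^5}: (-1)*(1), {r^2, r^4}: (-1)*(-1), {s, sr^2, ...}: (0)*(0), {sr, sr^3, ...}: (0)*(0)
so (chi_6 * chi_5) takes values
  {e} -> 4, {r^3} -> -4, {r^1, r^5} -> -1, {r^2, r^4} -> 1, {s, sr^2, ...} -> 0, {sr, sr^3, ...} -> 0.
Now take the inner product of this character with each irreducible chi from the table, <chi_6*chi_5, chi> = (1/12) sum_C |C| (chi_6*chi_5)(C) conj(chi(C)):
  <chi_6*chi_5, chi_1> = (1/12)[1*(4)*conj(1) + 1*(-4)*conj(1) + 2*(-1)*conj(1) + 2*(1)*conj(1) + 3*(0)*conj(1) + 3*(0)*conj(1)]
      = (1/12)[(4) + (-4) + (-2) + (2) + (0) + (0)] = 0/12 = 0
  <chi_6*chi_5, chi_2> = (1/12)[1*(4)*conj(1) + 1*(-4)*conj(1) + 2*(-1)*conj(1) + 2*(1)*conj(1) + 3*(0)*conj(-1) + 3*(0)*conj(-1)]
      = (1/12)[(4) + (-4) + (-2) + (2) + (0) + (0)] = 0/12 = 0
  <chi_6*chi_5, chi_3> = (1/12)[1*(4)*conj(1) + 1*(-4)*conj(-1) + 2*(-1)*conj(-1) + 2*(1)*conj(1) + 3*(0)*conj(1) + 3*(0)*conj(-1)]
      = (1/12)[(4) + (4) + (2) + (2) + (0) + (0)] = 12/12 = 1
  <chi_6*chi_5, chi_4> = (1/12)[1*(4)*conj(1) + 1*(-4)*conj(-1) + 2*(-1)*conj(-1) + 2*(1)*conj(1) + 3*(0)*conj(-1) + 3*(0)*conj(1)]
      = (1/12)[(4) + (4) + (2) + (2) + (0) + (0)] = 12/12 = 1
  <chi_6*chi_5, chi_5> = (1/12)[1*(4)*conj(2) + 1*(-4)*conj(-2) + 2*(-1)*conj(1) + 2*(1)*conj(-1) + 3*(0)*conj(0) + 3*(0)*conj(0)]
      = (1/12)[(8) + (8) + (-2) + (-2) + (0) + (0)] = 12/12 = 1
  <chi_6*chi_5, chi_6> = (1/12)[1*(4)*conj(2) + 1*(-4)*conj(2) + 2*(-1)*conj(-1) + 2*(1)*conj(-1) + 3*(0)*conj(0) + 3*(0)*conj(0)]
      = (1/12)[(8) + (-8) + (2) + (-2) + (0) + (0)] = 0/12 = 0
Hence the multiplicities are chi_3: 1, chi_4: 1, chi_5: 1. Dimension check: dim(chi_6)*dim(chi_5) = 2*2 = 4 and sum (mult * dim) = 1*1 + 1*1 + 1*2 = 4.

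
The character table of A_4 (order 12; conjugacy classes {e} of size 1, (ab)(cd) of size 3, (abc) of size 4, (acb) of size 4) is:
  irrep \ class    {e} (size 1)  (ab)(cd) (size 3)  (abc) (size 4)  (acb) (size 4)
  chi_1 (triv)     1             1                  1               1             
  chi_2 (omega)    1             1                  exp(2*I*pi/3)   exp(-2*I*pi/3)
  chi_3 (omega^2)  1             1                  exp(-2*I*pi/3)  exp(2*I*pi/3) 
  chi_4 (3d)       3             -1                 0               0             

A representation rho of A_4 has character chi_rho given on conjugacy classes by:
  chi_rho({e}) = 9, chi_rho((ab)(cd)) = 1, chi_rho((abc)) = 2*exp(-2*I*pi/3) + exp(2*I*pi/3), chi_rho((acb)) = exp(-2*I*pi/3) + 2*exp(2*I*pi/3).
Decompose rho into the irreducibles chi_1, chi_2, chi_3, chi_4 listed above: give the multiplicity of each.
Multiplicities: chi_1: 0, chi_2: 1, chi_3: 2, chi_4: 2.

Justification: Use <chi_rho, chi> = (1/|G|) sum_C |C| * chi_rho(C) * conj(chi(C)) with |G| = 12 for each irreducible chi in the table:
  <chi_rho, chi_1> = (1/12)[1*(9)*conj(1) + 3*(1)*conj(1) + 4*(2*exp(-2*I*pi/3) + exp(2*I*pi/3))*conj(1) + 4*(exp(-2*I*pi/3) + 2*exp(2*I*pi/3))*conj(1)]
      = (1/12)[(9) + (3) + (8*exp(-2*I*pi/3) + 4*exp(2*I*pi/3)) + (4*exp(-2*I*pi/3) + 8*exp(2*I*pi/3))] = 0/12 = 0
  <chi_rho, chi_2> = (1/12)[1*(9)*conj(1) + 3*(1)*conj(1) + 4*(2*exp(-2*I*pi/3) + exp(2*I*pi/3))*conj(exp(2*I*pi/3)) + 4*(exp(-2*I*pi/3) + 2*exp(2*I*pi/3))*conj(exp(-2*I*pi/3))]
      = (1/12)[(9) + (3) + (4 + 8*exp(2*I*pi/3)) + (4 + 8*exp(-2*I*pi/3))] = 12/12 = 1
  <chi_rho, chi_3> = (1/12)[1*(9)*conj(1) + 3*(1)*conj(1) + 4*(2*exp(-2*I*pi/3) + exp(2*I*pi/3))*conj(exp(-2*I*pi/3)) + 4*(exp(-2*I*pi/3) + 2*exp(2*I*pi/3))*conj(exp(2*I*pi/3))]
      = (1/12)[(9) + (3) + (8 + 4*exp(-2*I*pi/3)) + (8 + 4*exp(2*I*pi/3))] = 24/12 = 2
  <chi_rho, chi_4> = (1/12)[1*(9)*conj(3) + 3*(1)*conj(-1) + 4*(2*exp(-2*I*pi/3) + exp(2*I*pi/3))*conj(0) + 4*(exp(-2*I*pi/3) + 2*exp(2*I*pi/3))*conj(0)]
      = (1/12)[(27) + (-3) + (0) + (0)] = 24/12 = 2
(Exp terms are combined using exp(i*s)*conj(exp(i*t)) = exp(i*(s-t)), and sums of them are collapsed using the identity that for every m > 1 the m distinct m-th roots of unity sum to 0, e.g. 1 + exp(2*I*pi/3) + exp(-2*I*pi/3) = 0.)
Dimension check: dim(rho) = sum (mult * dim) = 0*1 + 1*1 + 2*1 + 2*3 = 9 = chi_rho(e) = 9.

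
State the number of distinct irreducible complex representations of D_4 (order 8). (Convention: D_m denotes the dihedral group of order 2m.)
5

Justification: The number of irreducible complex representations of a finite group equals its number of conjugacy classes. D_4 has 5 conjugacy classes (n/2 + 3 for n even), so D_4 (order 8) has exactly 5 irreducible complex representations.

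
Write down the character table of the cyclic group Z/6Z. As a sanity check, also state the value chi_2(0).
Character table of Z/6Z (irreps indexed chi_0,...,chi_5 with chi_k(m) = zeta_6^(k*m), zeta_6 = exp(2*pi*i/6)):
  irrep \ class  {0} (size 1)  {1} (size 1)    {2} (size 1)    {3} (size 1)  {4} (size 1)    {5} (size 1)  
  chi_0          1             1               1               1             1               1             
  chi_1          1             exp(I*pi/3)     exp(2*I*pi/3)   -1            exp(-2*I*pi/3)  exp(-I*pi/3)  
  chi_2          1             exp(2*I*pi/3)   exp(-2*I*pi/3)  1             exp(2*I*pi/3)   exp(-2*I*pi/3)
  chi_3          1             -1              1               -1            1               -1            
  chi_4          1             exp(-2*I*pi/3)  exp(2*I*pi/3)   1             exp(-2*I*pi/3)  exp(2*I*pi/3) 
  chi_5          1             exp(-I*pi/3)    exp(-2*I*pi/3)  -1            exp(2*I*pi/3)   exp(I*pi/3)   

Spot check: chi_2(0) = zeta_6^(2*0) = zeta_6^0 = 1.

Justification: Z/6Z is abelian, so all 6 irreducible complex representations are 1-dimensional. They are given by chi_k(m) = zeta_6^(k*m) for k = 0,...,5. Row orthogonality: sum_m chi_k(m) conj(chi_l(m)) = 6 * [k = l].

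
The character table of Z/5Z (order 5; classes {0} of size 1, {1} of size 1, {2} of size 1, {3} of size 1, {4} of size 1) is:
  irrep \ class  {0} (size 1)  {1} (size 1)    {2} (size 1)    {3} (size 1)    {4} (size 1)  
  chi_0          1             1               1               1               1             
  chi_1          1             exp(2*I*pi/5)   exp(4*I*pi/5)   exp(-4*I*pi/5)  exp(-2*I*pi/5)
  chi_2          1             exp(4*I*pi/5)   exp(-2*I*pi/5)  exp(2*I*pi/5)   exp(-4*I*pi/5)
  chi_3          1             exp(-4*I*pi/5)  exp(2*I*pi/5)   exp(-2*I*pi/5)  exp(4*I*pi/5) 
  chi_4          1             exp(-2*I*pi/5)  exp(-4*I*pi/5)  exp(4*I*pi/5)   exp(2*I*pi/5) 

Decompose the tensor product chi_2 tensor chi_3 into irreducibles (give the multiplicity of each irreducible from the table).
chi_2 tensor chi_3 = chi_0 (all other irreducibles have multiplicity 0).

Proof sketch: The character of a tensor product is the pointwise product (chi_2 * chi_3)(C) = chi_2(C) * chi_3(C):
  {0}: (1)*(1), {1}: (exp(4*I*pi/5))*(exp(-4*I*pi/5)), {2}: (exp(-2*I*pi/5))*(exp(2*I*pi/5)), {3}: (exp(2*I*pi/5))*(exp(-2*I*pi/5)), {4}: (exp(-4*I*pi/5))*(exp(4*I*pi/5))
so (chi_2 * chi_3) takes values
  {0} -> 1, {1} -> 1, {2} -> 1, {3} -> 1, {4} -> 1.
Now take the inner product of this character with each irreducible chi from the table, <chi_2*chi_3, chi> = (1/5) sum_C |C| (chi_2*chi_3)(C) conj(chi(C)):
  <chi_2*chi_3, chi_0> = (1/5)[1*(1)*conj(1) + 1*(1)*conj(1) + 1*(1)*conj(1) + 1*(1)*conj(1) + 1*(1)*conj(1)]
      = (1/5)[(1) + (1) + (1) + (1) + (1)] = 5/5 = 1
  <chi_2*chi_3, chi_1> = (1/5)[1*(1)*conj(1) + 1*(1)*conj(exp(2*I*pi/5)) + 1*(1)*conj(exp(4*I*pi/5)) + 1*(1)*conj(exp(-4*I*pi/5)) + 1*(1)*conj(exp(-2*I*pi/5))]
      = (1/5)[(1) + (exp(-2*I*pi/5)) + (exp(-4*I*pi/5)) + (exp(4*I*pi/5)) + (exp(2*I*pi/5))] = 0/5 = 0
  <chi_2*chi_3, chi_2> = (1/5)[1*(1)*conj(1) + 1*(1)*conj(exp(4*I*pi/5)) + 1*(1)*conj(exp(-2*I*pi/5)) + 1*(1)*conj(exp(2*I*pi/5)) + 1*(1)*conj(exp(-4*I*pi/5))]
      = (1/5)[(1) + (exp(-4*I*pi/5)) + (exp(2*I*pi/5)) + (exp(-2*I*pi/5)) + (exp(4*I*pi/5))] = 0/5 = 0
  <chi_2*chi_3, chi_3> = (1/5)[1*(1)*conj(1) + 1*(1)*conj(exp(-4*I*pi/5)) + 1*(1)*conj(exp(2*I*pi/5)) + 1*(1)*conj(exp(-2*I*pi/5)) + 1*(1)*conj(exp(4*I*pi/5))]
      = (1/5)[(1) + (exp(4*I*pi/5)) + (exp(-2*I*pi/5)) + (exp(2*I*pi/5)) + (exp(-4*I*pi/5))] = 0/5 = 0
  <chi_2*chi_3, chi_4> = (1/5)[1*(1)*conj(1) + 1*(1)*conj(exp(-2*I*pi/5)) + 1*(1)*conj(exp(-4*I*pi/5)) + 1*(1)*conj(exp(4*I*pi/5)) + 1*(1)*conj(exp(2*I*pi/5))]
      = (1/5)[(1) + (exp(2*I*pi/5)) + (exp(4*I*pi/5)) + (exp(-4*I*pi/5)) + (exp(-2*I*pi/5))] = 0/5 = 0
(Exp terms are combined using exp(i*s)*conj(exp(i*t)) = exp(i*(s-t)), and sums of them are collapsed using the identity that for every m > 1 the m distinct m-th roots of unity sum to 0, e.g. 1 + exp(2*I*pi/3) + exp(-2*I*pi/3) = 0.)
Hence the multiplicities are chi_0: 1. Dimension check: dim(chi_2)*dim(chi_3) = 1*1 = 1 and sum (mult * dim) = 1*1 = 1.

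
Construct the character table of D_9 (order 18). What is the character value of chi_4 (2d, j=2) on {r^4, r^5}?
Conjugacy classes: {e} of size 1, {r^1, r^8} of size 2, {r^2, r^7} of size 2, {r^3, r^6} of size 2, {r^4, r^5} of size 2, {s, sr, ..., sr^8} of size 9.
Character table:
  irrep \ class              {e} (size 1)  {r^1, r^8} (size 2)  {r^2, r^7} (size 2)  {r^3, r^6} (size 2)  {r^4, r^5} (size 2)  {s, sr, ..., sr^8} (size 9)
  chi_1 (triv)               1             1                    1                    1                    1                    1                          
  chi_2 (sign: r->1, s->-1)  1             1                    1                    1                    1                    -1                         
  chi_3 (2d, j=1)            2             2*cos(2*pi/9)        2*cos(4*pi/9)        -1                   -2*cos(pi/9)         0                          
  chi_4 (2d, j=2)            2             2*cos(4*pi/9)        -2*cos(pi/9)         -1                   2*cos(2*pi/9)        0                          
  chi_5 (2d, j=3)            2             -1                   -1                   2                    -1                   0                          
  chi_6 (2d, j=4)            2             -2*cos(pi/9)         2*cos(2*pi/9)        -1                   2*cos(4*pi/9)        0                          

Spot check: chi_4 (2d, j=2) on {r^4, r^5} = 2*cos(2*pi/9).

Working: D_9 has order 2*9 = 18 with 6 conjugacy classes, hence 6 irreducibles. Sum of squared dims 1 + 1 + 4 + 4 + 4 + 4 = 18 = |G|. Linear characters come from the abelianisation; the 2-dimensional irreps have character r^k -> 2*cos(2*pi*j*k/9), reflections -> 0.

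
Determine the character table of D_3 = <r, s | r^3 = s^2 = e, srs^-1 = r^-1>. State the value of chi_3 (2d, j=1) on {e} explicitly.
Conjugacy classes: {e} of size 1, {r^1, r^2} of size 2, {s, sr, ..., sr^2} of size 3.
Character table:
  irrep \ class              {e} (size 1)  {r^1, r^2} (size 2)  {s, sr, ..., sr^2} (size 3)
  chi_1 (triv)               1             1                    1                          
  chi_2 (sign: r->1, s->-1)  1             1                    -1                         
  chi_3 (2d, j=1)            2             -1                   0                          

Spot check: chi_3 (2d, j=1) on {e} = 2.

Details: D_3 has order 2*3 = 6 with 3 conjugacy classes, hence 3 irreducibles. Sum of squared dims 1 + 1 + 4 = 6 = |G|. Linear characters come from the abelianisation; the 2-dimensional irreps have character r^k -> 2*cos(2*pi*j*k/3), reflections -> 0.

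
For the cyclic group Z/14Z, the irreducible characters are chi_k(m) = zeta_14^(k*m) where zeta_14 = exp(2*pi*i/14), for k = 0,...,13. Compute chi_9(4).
chi_9(4) = zeta_14^36 = exp(-6*I*pi/7)

Solution. chi_9(4) = zeta_14^(9*4) = zeta_14^36. Since zeta_14^14 = 1, this equals zeta_14^8 = exp(2*pi*i*8/14) = exp(-6*I*pi/7).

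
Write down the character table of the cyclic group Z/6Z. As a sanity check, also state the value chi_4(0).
Character table of Z/6Z (irreps indexed chi_0,...,chi_5 with chi_k(m) = zeta_6^(k*m), zeta_6 = exp(2*pi*i/6)):
  irrep \ class  {0} (size 1)  {1} (size 1)    {2} (size 1)    {3} (size 1)  {4} (size 1)    {5} (size 1)  
  chi_0          1             1               1               1             1               1             
  chi_1          1             exp(I*pi/3)     exp(2*I*pi/3)   -1            exp(-2*I*pi/3)  exp(-I*pi/3)  
  chi_2          1             exp(2*I*pi/3)   exp(-2*I*pi/3)  1             exp(2*I*pi/3)   exp(-2*I*pi/3)
  chi_3          1             -1              1               -1            1               -1            
  chi_4          1             exp(-2*I*pi/3)  exp(2*I*pi/3)   1             exp(-2*I*pi/3)  exp(2*I*pi/3) 
  chi_5          1             exp(-I*pi/3)    exp(-2*I*pi/3)  -1            exp(2*I*pi/3)   exp(I*pi/3)   

Spot check: chi_4(0) = zeta_6^(4*0) = zeta_6^0 = 1.

Explanation: Z/6Z is abelian, so all 6 irreducible complex representations are 1-dimensional. They are given by chi_k(m) = zeta_6^(k*m) for k = 0,...,5. Row orthogonality: sum_m chi_k(m) conj(chi_l(m)) = 6 * [k = l].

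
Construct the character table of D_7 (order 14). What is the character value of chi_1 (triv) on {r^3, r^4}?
Conjugacy classes: {e} of size 1, {r^1, r^6} of size 2, {r^2, r^5} of size 2, {r^3, r^4} of size 2, {s, sr, ..., sr^6} of size 7.
Character table:
  irrep \ class              {e} (size 1)  {r^1, r^6} (size 2)  {r^2, r^5} (size 2)  {r^3, r^4} (size 2)  {s, sr, ..., sr^6} (size 7)
  chi_1 (triv)               1             1                    1                    1                    1                          
  chi_2 (sign: r->1, s->-1)  1             1                    1                    1                    -1                         
  chi_3 (2d, j=1)            2             2*cos(2*pi/7)        -2*cos(3*pi/7)       -2*cos(pi/7)         0                          
  chi_4 (2d, j=2)            2             -2*cos(3*pi/7)       -2*cos(pi/7)         2*cos(2*pi/7)        0                          
  chi_5 (2d, j=3)            2             -2*cos(pi/7)         2*cos(2*pi/7)        -2*cos(3*pi/7)       0                          

Spot check: chi_1 (triv) on {r^3, r^4} = 1.

Reasoning: D_7 has order 2*7 = 14 with 5 conjugacy classes, hence 5 irreducibles. Sum of squared dims 1 + 1 + 4 + 4 + 4 = 14 = |G|. Linear characters come from the abelianisation; the 2-dimensional irreps have character r^k -> 2*cos(2*pi*j*k/7), reflections -> 0.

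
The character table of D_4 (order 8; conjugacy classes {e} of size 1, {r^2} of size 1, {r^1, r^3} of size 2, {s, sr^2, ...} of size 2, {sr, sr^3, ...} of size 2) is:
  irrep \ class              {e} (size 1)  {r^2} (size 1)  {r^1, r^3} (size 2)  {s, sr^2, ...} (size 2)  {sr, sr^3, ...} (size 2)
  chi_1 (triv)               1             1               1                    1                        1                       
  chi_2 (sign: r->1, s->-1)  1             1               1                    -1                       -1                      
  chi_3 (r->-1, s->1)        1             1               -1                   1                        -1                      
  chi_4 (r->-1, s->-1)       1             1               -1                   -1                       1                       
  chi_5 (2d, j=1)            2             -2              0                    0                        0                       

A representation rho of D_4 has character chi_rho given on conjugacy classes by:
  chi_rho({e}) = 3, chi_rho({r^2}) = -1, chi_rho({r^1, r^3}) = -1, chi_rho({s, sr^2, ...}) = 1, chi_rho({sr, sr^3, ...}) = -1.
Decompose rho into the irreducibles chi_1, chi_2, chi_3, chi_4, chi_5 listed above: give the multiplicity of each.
Multiplicities: chi_1: 0, chi_2: 0, chi_3: 1, chi_4: 0, chi_5: 1.

Explanation: Use <chi_rho, chi> = (1/|G|) sum_C |C| * chi_rho(C) * conj(chi(C)) with |G| = 8 for each irreducible chi in the table:
  <chi_rho, chi_1> = (1/8)[1*(3)*conj(1) + 1*(-1)*conj(1) + 2*(-1)*conj(1) + 2*(1)*conj(1) + 2*(-1)*conj(1)]
      = (1/8)[(3) + (-1) + (-2) + (2) + (-2)] = 0/8 = 0
  <chi_rho, chi_2> = (1/8)[1*(3)*conj(1) + 1*(-1)*conj(1) + 2*(-1)*conj(1) + 2*(1)*conj(-1) + 2*(-1)*conj(-1)]
      = (1/8)[(3) + (-1) + (-2) + (-2) + (2)] = 0/8 = 0
  <chi_rho, chi_3> = (1/8)[1*(3)*conj(1) + 1*(-1)*conj(1) + 2*(-1)*conj(-1) + 2*(1)*conj(1) + 2*(-1)*conj(-1)]
      = (1/8)[(3) + (-1) + (2) + (2) + (2)] = 8/8 = 1
  <chi_rho, chi_4> = (1/8)[1*(3)*conj(1) + 1*(-1)*conj(1) + 2*(-1)*conj(-1) + 2*(1)*conj(-1) + 2*(-1)*conj(1)]
      = (1/8)[(3) + (-1) + (2) + (-2) + (-2)] = 0/8 = 0
  <chi_rho, chi_5> = (1/8)[1*(3)*conj(2) + 1*(-1)*conj(-2) + 2*(-1)*conj(0) + 2*(1)*conj(0) + 2*(-1)*conj(0)]
      = (1/8)[(6) + (2) + (0) + (0) + (0)] = 8/8 = 1
Dimension check: dim(rho) = sum (mult * dim) = 0*1 + 0*1 + 1*1 + 0*1 + 1*2 = 3 = chi_rho(e) = 3.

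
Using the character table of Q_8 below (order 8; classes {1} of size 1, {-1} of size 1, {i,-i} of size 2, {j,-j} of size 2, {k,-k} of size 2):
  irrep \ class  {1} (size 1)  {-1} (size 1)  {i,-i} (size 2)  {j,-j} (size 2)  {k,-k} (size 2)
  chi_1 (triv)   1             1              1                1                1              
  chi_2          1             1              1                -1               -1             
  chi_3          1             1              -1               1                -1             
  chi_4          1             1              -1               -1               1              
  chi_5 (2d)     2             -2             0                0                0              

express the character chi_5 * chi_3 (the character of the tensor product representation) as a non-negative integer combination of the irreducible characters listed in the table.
chi_5 tensor chi_3 = chi_5 (all other irreducibles have multiplicity 0).

Proof sketch: The character of a tensor product is the pointwise product (chi_5 * chi_3)(C) = chi_5(C) * chi_3(C):
  {1}: (2)*(1), {-1}: (-2)*(1), {i,-i}: (0)*(-1), {j,-j}: (0)*(1), {k,-k}: (0)*(-1)
so (chi_5 * chi_3) takes values
  {1} -> 2, {-1} -> -2, {i,-i} -> 0, {j,-j} -> 0, {k,-k} -> 0.
Now take the inner product of this character with each irreducible chi from the table, <chi_5*chi_3, chi> = (1/8) sum_C |C| (chi_5*chi_3)(C) conj(chi(C)):
  <chi_5*chi_3, chi_1> = (1/8)[1*(2)*conj(1) + 1*(-2)*conj(1) + 2*(0)*conj(1) + 2*(0)*conj(1) + 2*(0)*conj(1)]
      = (1/8)[(2) + (-2) + (0) + (0) + (0)] = 0/8 = 0
  <chi_5*chi_3, chi_2> = (1/8)[1*(2)*conj(1) + 1*(-2)*conj(1) + 2*(0)*conj(1) + 2*(0)*conj(-1) + 2*(0)*conj(-1)]
      = (1/8)[(2) + (-2) + (0) + (0) + (0)] = 0/8 = 0
  <chi_5*chi_3, chi_3> = (1/8)[1*(2)*conj(1) + 1*(-2)*conj(1) + 2*(0)*conj(-1) + 2*(0)*conj(1) + 2*(0)*conj(-1)]
      = (1/8)[(2) + (-2) + (0) + (0) + (0)] = 0/8 = 0
  <chi_5*chi_3, chi_4> = (1/8)[1*(2)*conj(1) + 1*(-2)*conj(1) + 2*(0)*conj(-1) + 2*(0)*conj(-1) + 2*(0)*conj(1)]
      = (1/8)[(2) + (-2) + (0) + (0) + (0)] = 0/8 = 0
  <chi_5*chi_3, chi_5> = (1/8)[1*(2)*conj(2) + 1*(-2)*conj(-2) + 2*(0)*conj(0) + 2*(0)*conj(0) + 2*(0)*conj(0)]
      = (1/8)[(4) + (4) + (0) + (0) + (0)] = 8/8 = 1
Hence the multiplicities are chi_5: 1. Dimension check: dim(chi_5)*dim(chi_3) = 2*1 = 2 and sum (mult * dim) = 1*2 = 2.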